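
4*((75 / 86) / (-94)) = -75 / 2021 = -0.04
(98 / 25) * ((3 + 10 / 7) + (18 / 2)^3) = 71876 / 25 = 2875.04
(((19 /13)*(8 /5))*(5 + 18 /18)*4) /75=1216 /1625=0.75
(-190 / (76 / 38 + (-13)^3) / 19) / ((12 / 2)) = 1 / 1317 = 0.00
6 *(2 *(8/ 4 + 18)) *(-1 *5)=-1200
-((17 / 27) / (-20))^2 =-289 / 291600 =-0.00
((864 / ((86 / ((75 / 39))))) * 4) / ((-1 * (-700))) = 432 / 3913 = 0.11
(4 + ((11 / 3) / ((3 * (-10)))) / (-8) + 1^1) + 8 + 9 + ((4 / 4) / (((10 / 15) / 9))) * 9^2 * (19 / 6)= 2509031 / 720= 3484.77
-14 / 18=-7 / 9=-0.78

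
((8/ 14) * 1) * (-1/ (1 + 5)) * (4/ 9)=-8/ 189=-0.04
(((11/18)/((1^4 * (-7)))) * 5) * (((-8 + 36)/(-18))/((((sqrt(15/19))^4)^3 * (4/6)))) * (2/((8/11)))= 5692551601/492075000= 11.57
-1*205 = -205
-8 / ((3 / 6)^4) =-128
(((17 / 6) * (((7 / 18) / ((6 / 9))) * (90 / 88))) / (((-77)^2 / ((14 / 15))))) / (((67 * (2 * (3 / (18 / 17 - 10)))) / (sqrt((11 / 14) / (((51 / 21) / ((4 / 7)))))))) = -19 * sqrt(2618) / 382034268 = -0.00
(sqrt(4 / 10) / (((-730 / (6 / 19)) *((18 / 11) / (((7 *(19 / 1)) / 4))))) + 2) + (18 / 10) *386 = 3484 / 5 -77 *sqrt(10) / 43800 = 696.79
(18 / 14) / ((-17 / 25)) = -225 / 119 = -1.89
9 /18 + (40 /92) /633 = 0.50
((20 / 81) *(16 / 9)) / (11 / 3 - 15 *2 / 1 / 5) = -320 / 1701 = -0.19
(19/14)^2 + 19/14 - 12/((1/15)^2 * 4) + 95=-113053/196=-576.80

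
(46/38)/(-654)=-23/12426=-0.00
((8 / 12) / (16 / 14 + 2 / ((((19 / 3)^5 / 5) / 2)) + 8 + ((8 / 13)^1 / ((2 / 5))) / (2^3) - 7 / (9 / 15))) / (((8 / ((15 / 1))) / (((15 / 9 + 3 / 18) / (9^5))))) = -12392875495 / 743880516623532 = -0.00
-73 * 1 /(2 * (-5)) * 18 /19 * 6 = 3942 /95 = 41.49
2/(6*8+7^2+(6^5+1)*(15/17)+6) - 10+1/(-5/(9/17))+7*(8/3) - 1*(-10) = 280212134/15096765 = 18.56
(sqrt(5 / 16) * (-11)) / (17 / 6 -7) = 33 * sqrt(5) / 50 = 1.48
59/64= 0.92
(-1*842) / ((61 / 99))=-83358 / 61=-1366.52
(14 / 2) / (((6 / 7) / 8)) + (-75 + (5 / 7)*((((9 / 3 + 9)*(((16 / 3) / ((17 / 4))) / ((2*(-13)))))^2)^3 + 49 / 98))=-45422465802009391 / 4893312282067482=-9.28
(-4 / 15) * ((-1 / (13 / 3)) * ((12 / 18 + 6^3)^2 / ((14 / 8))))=104000 / 63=1650.79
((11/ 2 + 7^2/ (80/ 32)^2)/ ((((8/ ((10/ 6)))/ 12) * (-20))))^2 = 444889/ 160000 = 2.78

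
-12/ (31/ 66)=-792/ 31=-25.55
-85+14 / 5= -411 / 5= -82.20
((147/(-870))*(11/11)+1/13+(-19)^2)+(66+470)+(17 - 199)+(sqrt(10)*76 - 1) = 954.24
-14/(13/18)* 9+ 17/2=-4315/26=-165.96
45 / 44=1.02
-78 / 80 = -39 / 40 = -0.98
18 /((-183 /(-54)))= 324 /61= 5.31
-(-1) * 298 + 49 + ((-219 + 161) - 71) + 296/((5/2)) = 1682/5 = 336.40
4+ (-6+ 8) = 6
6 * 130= 780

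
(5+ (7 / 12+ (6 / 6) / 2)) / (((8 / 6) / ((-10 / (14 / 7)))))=-365 / 16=-22.81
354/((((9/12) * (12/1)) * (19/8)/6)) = 1888/19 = 99.37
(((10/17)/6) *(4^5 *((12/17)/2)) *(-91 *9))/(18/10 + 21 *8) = -13977600/81787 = -170.90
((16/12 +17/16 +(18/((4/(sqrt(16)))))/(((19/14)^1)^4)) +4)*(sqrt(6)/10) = 73199971*sqrt(6)/62554080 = 2.87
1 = 1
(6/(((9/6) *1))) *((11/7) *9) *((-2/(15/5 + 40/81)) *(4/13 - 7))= 5581224/25753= 216.72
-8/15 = -0.53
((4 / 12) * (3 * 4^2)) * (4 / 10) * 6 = 192 / 5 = 38.40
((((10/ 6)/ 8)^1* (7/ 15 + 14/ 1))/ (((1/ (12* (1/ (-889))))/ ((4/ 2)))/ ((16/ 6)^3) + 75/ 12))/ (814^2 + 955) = 15872/ 15014358063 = 0.00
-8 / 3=-2.67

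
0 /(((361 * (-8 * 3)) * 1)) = 0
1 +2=3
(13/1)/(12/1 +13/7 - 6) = 91/55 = 1.65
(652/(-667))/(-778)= 326/259463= 0.00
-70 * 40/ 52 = -700/ 13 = -53.85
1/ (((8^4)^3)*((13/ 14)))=7/ 446676598784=0.00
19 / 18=1.06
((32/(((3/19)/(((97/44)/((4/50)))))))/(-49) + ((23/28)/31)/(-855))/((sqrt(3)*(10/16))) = -13026327542*sqrt(3)/214292925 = -105.29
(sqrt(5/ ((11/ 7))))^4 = 1225/ 121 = 10.12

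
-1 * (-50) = 50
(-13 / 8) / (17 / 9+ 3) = -117 / 352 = -0.33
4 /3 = 1.33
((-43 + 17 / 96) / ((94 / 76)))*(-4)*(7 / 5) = 546763 / 2820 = 193.89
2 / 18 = 1 / 9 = 0.11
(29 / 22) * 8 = 116 / 11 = 10.55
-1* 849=-849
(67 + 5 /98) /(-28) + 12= 26357 /2744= 9.61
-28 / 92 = -7 / 23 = -0.30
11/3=3.67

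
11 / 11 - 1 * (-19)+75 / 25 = 23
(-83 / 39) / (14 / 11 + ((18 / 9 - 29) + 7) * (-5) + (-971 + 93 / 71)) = 64823 / 26451126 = 0.00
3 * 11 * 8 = 264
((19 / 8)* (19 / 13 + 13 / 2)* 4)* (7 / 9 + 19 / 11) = 27094 / 143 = 189.47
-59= -59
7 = 7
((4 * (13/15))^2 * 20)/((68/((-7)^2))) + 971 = 875311/765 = 1144.20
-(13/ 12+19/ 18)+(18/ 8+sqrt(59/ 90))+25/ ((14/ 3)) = sqrt(590)/ 30+689/ 126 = 6.28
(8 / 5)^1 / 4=2 / 5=0.40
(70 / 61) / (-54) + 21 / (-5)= -34762 / 8235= -4.22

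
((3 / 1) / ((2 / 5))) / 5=3 / 2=1.50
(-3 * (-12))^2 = 1296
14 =14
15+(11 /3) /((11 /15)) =20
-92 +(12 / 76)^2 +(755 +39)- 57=232854 / 361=645.02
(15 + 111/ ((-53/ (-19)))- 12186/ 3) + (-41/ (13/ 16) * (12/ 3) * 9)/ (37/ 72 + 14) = -2975328126/ 720005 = -4132.37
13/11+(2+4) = 79/11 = 7.18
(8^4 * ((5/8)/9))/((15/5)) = 2560/27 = 94.81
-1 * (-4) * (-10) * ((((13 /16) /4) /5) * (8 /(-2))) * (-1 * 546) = -3549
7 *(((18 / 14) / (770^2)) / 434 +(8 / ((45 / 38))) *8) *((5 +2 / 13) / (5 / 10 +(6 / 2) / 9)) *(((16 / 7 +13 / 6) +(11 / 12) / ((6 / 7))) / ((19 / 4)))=2719.89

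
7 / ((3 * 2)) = 7 / 6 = 1.17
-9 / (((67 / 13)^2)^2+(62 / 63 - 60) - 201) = -16194087 / 801662882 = -0.02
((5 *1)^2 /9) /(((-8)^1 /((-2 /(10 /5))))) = 25 /72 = 0.35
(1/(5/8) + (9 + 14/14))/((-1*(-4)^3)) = 29/160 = 0.18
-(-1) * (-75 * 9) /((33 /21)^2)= -33075 /121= -273.35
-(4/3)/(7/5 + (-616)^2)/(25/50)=-40/5691861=-0.00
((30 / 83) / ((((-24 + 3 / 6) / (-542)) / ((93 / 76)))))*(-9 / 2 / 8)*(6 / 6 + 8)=-30621645 / 592952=-51.64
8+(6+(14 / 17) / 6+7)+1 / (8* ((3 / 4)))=2173 / 102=21.30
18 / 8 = 9 / 4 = 2.25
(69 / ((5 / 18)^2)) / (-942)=-3726 / 3925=-0.95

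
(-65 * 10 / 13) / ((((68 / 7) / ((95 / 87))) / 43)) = -714875 / 2958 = -241.68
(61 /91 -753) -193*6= -173840 /91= -1910.33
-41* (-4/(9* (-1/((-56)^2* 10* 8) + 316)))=41144320/713502711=0.06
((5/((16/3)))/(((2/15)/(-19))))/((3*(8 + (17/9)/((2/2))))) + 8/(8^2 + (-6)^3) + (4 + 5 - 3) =78149/54112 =1.44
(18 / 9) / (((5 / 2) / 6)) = 24 / 5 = 4.80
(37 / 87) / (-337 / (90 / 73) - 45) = -1110 / 830879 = -0.00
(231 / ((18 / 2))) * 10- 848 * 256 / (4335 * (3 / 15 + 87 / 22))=32306758 / 132073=244.61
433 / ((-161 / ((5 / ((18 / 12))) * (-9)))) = 12990 / 161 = 80.68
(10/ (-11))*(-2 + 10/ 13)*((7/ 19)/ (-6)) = -0.07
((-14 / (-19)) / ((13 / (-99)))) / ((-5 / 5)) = 1386 / 247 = 5.61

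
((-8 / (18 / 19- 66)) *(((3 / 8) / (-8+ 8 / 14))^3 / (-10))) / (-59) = -58653 / 2187455528960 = -0.00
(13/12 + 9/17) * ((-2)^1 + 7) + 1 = 1849/204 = 9.06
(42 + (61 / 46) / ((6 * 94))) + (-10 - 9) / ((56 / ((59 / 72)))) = 181859311 / 4358592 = 41.72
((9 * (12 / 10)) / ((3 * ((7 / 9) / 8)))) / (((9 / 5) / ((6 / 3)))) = 288 / 7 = 41.14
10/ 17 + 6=112/ 17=6.59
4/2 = 2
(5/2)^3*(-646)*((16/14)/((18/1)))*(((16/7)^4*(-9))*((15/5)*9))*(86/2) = 3072024576000/16807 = 182782446.36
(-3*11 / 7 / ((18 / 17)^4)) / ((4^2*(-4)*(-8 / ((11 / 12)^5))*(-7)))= 147962546281 / 218444460982272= 0.00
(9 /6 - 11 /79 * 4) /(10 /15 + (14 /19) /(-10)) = 42465 /26702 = 1.59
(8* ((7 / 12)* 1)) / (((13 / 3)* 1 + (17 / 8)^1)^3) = 64512 / 3723875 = 0.02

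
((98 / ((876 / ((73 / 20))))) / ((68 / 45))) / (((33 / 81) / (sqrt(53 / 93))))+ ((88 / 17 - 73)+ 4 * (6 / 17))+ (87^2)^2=1323 * sqrt(4929) / 185504+ 973924808 / 17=57289695.09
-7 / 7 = -1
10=10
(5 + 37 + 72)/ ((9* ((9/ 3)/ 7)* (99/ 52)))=13832/ 891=15.52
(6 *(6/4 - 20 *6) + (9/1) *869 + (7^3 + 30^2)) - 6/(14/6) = 58453/7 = 8350.43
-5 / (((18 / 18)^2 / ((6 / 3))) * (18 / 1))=-5 / 9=-0.56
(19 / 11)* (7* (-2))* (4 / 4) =-266 / 11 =-24.18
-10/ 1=-10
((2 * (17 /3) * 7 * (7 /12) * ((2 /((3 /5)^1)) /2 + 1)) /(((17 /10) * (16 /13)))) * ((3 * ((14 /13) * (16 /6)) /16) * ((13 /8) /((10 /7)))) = 31213 /864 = 36.13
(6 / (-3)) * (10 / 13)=-20 / 13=-1.54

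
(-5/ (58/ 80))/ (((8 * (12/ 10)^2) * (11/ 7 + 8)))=-4375/ 69948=-0.06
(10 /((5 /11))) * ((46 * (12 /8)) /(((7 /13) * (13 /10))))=15180 /7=2168.57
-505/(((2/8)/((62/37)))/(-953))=119353720/37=3225776.22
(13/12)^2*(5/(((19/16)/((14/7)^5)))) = 27040/171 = 158.13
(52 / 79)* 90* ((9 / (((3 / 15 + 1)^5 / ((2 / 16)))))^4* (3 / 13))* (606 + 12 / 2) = 8106231689453125 / 23189199519744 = 349.57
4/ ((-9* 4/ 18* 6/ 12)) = -4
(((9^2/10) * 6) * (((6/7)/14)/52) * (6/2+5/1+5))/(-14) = -729/13720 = -0.05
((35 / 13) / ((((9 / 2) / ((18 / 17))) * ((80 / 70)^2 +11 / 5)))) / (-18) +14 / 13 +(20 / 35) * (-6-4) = -55582244 / 11959857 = -4.65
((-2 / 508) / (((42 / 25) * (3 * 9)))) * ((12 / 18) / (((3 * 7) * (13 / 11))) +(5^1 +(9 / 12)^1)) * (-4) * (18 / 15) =94625 / 39316914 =0.00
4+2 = 6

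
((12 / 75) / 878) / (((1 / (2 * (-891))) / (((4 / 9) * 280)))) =-88704 / 2195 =-40.41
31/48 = 0.65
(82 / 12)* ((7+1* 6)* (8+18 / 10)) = 26117 / 30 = 870.57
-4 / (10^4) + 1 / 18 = 1241 / 22500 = 0.06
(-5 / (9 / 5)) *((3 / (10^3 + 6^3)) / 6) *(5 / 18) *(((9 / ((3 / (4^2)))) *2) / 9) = -0.00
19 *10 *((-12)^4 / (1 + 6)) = 3939840 / 7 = 562834.29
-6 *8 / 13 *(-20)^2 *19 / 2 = -182400 / 13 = -14030.77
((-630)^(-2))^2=1 / 157529610000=0.00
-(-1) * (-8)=-8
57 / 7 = 8.14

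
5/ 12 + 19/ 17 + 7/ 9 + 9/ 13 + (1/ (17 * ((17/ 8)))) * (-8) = 2.78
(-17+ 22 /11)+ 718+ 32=735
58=58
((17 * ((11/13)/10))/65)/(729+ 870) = 187/13511550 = 0.00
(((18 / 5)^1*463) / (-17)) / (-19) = 5.16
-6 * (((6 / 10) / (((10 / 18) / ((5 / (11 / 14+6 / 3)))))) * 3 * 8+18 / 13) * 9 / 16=-42039 / 260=-161.69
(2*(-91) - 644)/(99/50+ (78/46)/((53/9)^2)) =-2668269100/6554043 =-407.12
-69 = -69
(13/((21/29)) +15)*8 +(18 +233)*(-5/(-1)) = 31891/21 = 1518.62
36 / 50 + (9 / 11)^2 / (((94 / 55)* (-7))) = 120159 / 180950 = 0.66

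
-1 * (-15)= 15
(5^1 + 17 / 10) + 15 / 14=272 / 35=7.77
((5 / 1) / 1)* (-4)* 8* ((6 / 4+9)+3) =-2160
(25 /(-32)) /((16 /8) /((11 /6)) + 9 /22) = -25 /48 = -0.52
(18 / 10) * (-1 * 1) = -9 / 5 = -1.80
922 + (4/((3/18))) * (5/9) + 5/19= 53329/57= 935.60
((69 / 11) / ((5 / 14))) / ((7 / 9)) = 1242 / 55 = 22.58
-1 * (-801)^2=-641601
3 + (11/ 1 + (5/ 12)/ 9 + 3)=1841/ 108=17.05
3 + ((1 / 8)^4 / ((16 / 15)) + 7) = 655375 / 65536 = 10.00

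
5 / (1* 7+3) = 1 / 2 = 0.50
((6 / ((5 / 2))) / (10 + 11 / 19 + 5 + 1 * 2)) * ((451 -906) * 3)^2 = 42481530 / 167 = 254380.42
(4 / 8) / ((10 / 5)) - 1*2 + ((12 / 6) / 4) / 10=-17 / 10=-1.70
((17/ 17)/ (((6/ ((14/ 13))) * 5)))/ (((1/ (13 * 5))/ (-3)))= -7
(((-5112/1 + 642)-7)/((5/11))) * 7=-344729/5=-68945.80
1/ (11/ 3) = 3/ 11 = 0.27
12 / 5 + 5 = 37 / 5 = 7.40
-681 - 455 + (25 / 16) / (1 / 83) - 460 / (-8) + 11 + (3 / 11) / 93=-5116689 / 5456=-937.81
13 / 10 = 1.30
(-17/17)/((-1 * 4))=1/4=0.25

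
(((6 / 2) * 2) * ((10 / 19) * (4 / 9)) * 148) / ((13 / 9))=35520 / 247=143.81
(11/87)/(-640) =-11/55680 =-0.00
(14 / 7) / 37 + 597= 22091 / 37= 597.05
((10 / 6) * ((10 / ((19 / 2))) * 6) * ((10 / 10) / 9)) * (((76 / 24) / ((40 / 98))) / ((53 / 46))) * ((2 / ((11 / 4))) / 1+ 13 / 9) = 2423050 / 141669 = 17.10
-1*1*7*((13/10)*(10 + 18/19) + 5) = -12789/95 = -134.62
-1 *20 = -20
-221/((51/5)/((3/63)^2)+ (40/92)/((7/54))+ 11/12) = -0.05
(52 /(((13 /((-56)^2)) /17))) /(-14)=-15232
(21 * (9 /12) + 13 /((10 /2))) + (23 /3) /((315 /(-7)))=9817 /540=18.18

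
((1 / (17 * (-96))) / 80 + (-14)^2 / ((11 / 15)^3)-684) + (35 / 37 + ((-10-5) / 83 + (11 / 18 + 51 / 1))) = -215539896948583 / 1600992391680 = -134.63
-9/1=-9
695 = 695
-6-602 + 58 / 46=-13955 / 23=-606.74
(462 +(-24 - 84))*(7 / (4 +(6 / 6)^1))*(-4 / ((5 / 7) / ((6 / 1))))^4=1973960368128 / 3125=631667317.80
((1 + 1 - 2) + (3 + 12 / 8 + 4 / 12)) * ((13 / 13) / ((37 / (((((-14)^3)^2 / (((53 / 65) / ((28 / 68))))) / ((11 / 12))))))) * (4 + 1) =993522275200 / 366707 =2709308.18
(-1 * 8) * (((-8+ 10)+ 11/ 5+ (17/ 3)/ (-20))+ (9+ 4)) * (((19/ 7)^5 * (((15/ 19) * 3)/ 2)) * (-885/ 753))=16723442325/ 602651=27749.80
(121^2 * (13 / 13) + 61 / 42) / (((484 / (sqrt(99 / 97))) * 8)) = 614983 * sqrt(1067) / 5258176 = 3.82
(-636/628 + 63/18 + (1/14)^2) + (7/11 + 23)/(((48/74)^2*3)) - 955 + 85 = -31029033055/36557136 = -848.78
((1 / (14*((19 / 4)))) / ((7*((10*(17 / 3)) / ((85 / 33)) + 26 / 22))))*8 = 176 / 237405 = 0.00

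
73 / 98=0.74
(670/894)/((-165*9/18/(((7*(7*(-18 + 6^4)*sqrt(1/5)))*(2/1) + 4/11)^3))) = -3539308734258791424*sqrt(5)/4957975 - 3052005231843328/98167905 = -1596274500141.64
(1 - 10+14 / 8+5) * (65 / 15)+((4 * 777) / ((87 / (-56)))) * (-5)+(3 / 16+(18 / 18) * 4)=4638699 / 464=9997.20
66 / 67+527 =35375 / 67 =527.99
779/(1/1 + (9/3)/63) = 16359/22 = 743.59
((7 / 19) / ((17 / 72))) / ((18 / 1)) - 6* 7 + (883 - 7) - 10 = 266180 / 323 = 824.09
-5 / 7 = -0.71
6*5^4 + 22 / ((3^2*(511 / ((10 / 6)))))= 51738860 / 13797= 3750.01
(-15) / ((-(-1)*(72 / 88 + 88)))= -165 / 977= -0.17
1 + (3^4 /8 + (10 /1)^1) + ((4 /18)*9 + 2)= 201 /8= 25.12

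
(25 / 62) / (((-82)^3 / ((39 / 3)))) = -0.00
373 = 373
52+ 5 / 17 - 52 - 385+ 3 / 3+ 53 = -330.71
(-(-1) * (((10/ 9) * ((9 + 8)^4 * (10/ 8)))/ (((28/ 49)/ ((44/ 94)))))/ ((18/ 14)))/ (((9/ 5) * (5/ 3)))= 1125445475/ 45684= 24635.44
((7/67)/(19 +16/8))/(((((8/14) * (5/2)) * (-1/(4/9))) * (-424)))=7/1917540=0.00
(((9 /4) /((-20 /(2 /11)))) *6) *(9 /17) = -243 /3740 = -0.06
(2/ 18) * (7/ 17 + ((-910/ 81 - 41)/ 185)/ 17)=100664/ 2292705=0.04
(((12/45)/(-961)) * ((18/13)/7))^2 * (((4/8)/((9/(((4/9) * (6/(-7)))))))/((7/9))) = -768/9368404816225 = -0.00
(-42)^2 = 1764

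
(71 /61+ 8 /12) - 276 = -50173 /183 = -274.17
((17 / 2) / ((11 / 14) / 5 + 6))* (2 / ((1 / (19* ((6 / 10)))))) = 13566 / 431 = 31.48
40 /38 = 20 /19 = 1.05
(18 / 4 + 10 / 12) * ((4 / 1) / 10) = 2.13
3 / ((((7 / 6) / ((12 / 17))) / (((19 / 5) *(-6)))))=-24624 / 595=-41.38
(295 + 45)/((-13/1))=-340/13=-26.15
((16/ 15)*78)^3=71991296/ 125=575930.37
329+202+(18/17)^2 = 153783/289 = 532.12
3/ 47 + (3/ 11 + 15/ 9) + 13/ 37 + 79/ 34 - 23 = -35748913/ 1951158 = -18.32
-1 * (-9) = 9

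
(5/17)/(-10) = -1/34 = -0.03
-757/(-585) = 757/585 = 1.29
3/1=3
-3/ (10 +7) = -3/ 17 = -0.18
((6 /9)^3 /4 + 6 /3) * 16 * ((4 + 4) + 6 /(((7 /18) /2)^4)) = 1292403712 /9261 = 139553.36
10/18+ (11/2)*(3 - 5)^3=-391/9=-43.44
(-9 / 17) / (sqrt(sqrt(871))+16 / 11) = -9 / (17 * (16 / 11+871^(1 / 4))) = -0.08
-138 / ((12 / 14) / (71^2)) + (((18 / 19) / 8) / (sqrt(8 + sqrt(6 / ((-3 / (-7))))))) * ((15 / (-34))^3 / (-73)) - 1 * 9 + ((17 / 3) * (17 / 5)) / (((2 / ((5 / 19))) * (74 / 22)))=-3423367801 / 4218 + 30375 / (218058592 * sqrt(sqrt(14) + 8))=-811609.25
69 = 69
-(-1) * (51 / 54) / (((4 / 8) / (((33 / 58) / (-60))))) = -187 / 10440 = -0.02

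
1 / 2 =0.50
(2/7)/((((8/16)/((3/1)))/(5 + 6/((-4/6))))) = -48/7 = -6.86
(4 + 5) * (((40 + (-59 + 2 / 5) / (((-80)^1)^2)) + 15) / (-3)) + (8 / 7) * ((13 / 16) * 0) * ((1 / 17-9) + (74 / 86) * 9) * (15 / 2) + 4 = -5151121 / 32000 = -160.97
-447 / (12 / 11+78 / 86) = -70477 / 315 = -223.74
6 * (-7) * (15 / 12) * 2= -105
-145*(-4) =580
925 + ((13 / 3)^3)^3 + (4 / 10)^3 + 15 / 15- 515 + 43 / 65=17245480471007 / 31984875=539176.11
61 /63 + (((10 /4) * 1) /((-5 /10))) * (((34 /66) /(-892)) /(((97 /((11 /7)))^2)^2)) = 1652249946895201 /1706422075951068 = 0.97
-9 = -9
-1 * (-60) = 60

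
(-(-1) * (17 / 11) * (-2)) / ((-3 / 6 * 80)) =0.08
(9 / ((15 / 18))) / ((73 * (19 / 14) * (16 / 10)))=189 / 2774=0.07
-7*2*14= -196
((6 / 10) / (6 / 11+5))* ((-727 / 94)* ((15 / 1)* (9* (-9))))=5829813 / 5734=1016.71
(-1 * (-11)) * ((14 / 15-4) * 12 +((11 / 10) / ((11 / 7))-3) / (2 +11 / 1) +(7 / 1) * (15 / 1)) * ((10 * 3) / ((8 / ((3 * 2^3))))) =875457 / 13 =67342.85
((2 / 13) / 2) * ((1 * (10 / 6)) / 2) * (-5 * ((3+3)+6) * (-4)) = 200 / 13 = 15.38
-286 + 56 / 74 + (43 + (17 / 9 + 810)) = 189692 / 333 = 569.65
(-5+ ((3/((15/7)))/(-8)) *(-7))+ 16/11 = -1021/440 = -2.32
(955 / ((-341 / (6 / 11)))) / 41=-5730 / 153791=-0.04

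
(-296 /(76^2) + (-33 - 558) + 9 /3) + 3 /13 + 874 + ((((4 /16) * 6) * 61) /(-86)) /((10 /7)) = 2304017927 /8071960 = 285.43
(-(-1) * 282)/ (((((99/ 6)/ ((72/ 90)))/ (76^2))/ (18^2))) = 1407310848/ 55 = 25587469.96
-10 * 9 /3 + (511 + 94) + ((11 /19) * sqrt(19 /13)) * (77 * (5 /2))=4235 * sqrt(247) /494 + 575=709.73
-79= -79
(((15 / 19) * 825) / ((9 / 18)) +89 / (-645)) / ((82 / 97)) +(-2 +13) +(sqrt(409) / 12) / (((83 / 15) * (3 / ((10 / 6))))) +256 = 25 * sqrt(409) / 2988 +1816630693 / 1004910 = 1807.92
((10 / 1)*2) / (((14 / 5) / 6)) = 300 / 7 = 42.86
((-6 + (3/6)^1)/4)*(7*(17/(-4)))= 1309/32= 40.91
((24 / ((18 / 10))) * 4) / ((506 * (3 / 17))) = 1360 / 2277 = 0.60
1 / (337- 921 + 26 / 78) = -3 / 1751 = -0.00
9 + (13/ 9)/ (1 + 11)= 985/ 108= 9.12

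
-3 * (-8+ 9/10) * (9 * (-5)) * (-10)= 9585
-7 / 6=-1.17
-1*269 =-269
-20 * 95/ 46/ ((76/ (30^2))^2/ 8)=-20250000/ 437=-46338.67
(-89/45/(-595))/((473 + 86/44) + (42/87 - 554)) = -56782/1342043325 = -0.00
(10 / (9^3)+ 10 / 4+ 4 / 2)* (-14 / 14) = -6581 / 1458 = -4.51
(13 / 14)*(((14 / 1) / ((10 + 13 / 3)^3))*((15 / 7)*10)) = 0.09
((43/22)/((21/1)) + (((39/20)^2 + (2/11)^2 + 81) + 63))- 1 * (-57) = 208289461/1016400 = 204.93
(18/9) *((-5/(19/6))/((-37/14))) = 840/703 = 1.19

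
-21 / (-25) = 21 / 25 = 0.84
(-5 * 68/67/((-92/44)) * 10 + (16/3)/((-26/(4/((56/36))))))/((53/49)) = 23306024/1061749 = 21.95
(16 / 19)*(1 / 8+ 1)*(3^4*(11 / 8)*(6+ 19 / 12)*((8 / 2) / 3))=81081 / 76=1066.86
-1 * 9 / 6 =-1.50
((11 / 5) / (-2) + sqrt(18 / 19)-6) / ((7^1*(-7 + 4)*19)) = 71 / 3990-sqrt(38) / 2527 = 0.02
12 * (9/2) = 54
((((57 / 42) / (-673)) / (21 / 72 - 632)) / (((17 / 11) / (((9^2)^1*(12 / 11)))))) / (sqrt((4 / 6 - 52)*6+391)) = 221616*sqrt(83) / 100778517581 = 0.00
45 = 45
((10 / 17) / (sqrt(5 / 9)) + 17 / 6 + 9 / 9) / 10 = 0.46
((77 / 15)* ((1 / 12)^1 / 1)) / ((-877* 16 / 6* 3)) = -77 / 1262880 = -0.00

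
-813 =-813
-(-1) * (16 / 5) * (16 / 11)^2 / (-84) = -1024 / 12705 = -0.08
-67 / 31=-2.16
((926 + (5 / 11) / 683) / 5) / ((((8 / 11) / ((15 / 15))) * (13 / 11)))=215.47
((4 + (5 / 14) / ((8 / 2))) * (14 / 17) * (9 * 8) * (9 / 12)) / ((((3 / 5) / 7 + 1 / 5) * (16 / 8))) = 43281 / 136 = 318.24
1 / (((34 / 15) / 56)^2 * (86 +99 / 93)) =5468400 / 780011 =7.01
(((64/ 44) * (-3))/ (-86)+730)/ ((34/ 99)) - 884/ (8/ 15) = 684561/ 1462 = 468.24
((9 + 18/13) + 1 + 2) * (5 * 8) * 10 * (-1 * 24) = -1670400/13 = -128492.31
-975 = -975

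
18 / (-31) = -0.58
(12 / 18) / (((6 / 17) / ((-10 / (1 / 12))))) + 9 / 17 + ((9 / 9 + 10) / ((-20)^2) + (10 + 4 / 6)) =-215.44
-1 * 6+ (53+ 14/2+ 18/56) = 1521/28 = 54.32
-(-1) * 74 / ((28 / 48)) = 888 / 7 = 126.86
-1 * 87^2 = -7569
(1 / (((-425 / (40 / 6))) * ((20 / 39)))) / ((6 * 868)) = -13 / 2213400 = -0.00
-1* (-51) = 51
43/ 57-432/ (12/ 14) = -28685/ 57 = -503.25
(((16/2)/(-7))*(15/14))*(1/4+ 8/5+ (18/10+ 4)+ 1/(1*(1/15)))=-1359/49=-27.73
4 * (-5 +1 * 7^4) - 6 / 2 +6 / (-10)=47902 / 5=9580.40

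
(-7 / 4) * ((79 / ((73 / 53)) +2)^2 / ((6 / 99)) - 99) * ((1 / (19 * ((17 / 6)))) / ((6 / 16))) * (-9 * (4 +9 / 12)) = 38966520285 / 181186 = 215063.64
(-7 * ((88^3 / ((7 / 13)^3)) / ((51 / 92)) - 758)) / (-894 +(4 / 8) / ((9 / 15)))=275457173668 / 4464047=61705.71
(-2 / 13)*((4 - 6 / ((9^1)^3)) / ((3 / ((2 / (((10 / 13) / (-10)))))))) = 5.32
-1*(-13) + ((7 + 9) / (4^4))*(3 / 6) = 417 / 32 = 13.03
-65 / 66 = -0.98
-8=-8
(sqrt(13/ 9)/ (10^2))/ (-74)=-sqrt(13)/ 22200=-0.00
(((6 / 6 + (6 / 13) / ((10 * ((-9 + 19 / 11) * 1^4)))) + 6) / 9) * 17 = 618239 / 46800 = 13.21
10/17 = 0.59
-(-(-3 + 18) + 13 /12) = 167 /12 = 13.92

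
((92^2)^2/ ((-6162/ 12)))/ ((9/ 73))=-10459337216/ 9243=-1131595.50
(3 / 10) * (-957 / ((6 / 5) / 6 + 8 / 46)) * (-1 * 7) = 462231 / 86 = 5374.78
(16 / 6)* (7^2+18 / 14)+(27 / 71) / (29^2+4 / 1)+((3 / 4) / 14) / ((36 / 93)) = 5411867119 / 40316640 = 134.23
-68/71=-0.96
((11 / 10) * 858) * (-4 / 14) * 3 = -28314 / 35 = -808.97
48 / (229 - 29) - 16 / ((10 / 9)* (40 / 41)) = -363 / 25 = -14.52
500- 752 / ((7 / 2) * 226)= 394748 / 791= 499.05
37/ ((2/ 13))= 481/ 2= 240.50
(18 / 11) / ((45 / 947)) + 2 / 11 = 1904 / 55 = 34.62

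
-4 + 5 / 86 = -339 / 86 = -3.94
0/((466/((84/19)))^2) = 0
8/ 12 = 2/ 3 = 0.67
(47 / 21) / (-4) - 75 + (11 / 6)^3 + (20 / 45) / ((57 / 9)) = -1991635 / 28728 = -69.33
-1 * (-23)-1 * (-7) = 30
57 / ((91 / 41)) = 2337 / 91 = 25.68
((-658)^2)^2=187457825296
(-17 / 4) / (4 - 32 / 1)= 0.15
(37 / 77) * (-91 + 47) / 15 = -148 / 105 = -1.41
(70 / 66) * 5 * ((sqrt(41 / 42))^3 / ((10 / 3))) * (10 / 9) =1025 * sqrt(1722) / 24948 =1.70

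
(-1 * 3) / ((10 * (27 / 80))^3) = -0.08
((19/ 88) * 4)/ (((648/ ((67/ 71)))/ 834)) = 1.05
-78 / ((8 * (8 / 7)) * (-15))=91 / 160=0.57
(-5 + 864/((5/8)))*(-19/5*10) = -52341.20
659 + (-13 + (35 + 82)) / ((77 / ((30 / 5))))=51367 / 77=667.10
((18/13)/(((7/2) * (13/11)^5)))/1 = 5797836/33787663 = 0.17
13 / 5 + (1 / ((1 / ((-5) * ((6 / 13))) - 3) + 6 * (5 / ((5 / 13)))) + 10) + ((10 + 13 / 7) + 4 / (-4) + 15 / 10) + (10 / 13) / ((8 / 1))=102055089 / 4071340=25.07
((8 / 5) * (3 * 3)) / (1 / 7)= 504 / 5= 100.80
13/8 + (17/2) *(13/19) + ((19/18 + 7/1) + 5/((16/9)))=50093/2736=18.31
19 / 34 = 0.56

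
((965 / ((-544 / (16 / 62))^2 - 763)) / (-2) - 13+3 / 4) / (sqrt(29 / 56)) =-217704079* sqrt(406) / 257688258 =-17.02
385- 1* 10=375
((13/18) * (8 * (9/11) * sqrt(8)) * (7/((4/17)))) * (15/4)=23205 * sqrt(2)/22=1491.67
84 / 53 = 1.58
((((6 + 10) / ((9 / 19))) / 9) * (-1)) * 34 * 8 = -82688 / 81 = -1020.84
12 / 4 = 3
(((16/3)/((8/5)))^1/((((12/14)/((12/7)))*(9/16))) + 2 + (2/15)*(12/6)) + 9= 3121/135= 23.12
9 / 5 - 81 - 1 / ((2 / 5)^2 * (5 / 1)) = -1609 / 20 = -80.45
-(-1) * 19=19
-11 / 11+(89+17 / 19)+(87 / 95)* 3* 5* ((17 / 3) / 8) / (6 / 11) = 32447 / 304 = 106.73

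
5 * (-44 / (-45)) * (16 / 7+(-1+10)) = 55.17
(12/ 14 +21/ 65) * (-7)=-537/ 65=-8.26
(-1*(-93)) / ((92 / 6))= 279 / 46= 6.07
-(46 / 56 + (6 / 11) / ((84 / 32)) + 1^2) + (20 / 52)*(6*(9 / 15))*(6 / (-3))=-19213 / 4004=-4.80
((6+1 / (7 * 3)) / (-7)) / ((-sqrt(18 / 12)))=127 * sqrt(6) / 441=0.71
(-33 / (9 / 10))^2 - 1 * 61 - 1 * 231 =9472 / 9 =1052.44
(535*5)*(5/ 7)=13375/ 7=1910.71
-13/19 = -0.68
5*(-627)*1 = -3135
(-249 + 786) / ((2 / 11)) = 5907 / 2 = 2953.50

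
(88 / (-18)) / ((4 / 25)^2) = -6875 / 36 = -190.97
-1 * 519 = -519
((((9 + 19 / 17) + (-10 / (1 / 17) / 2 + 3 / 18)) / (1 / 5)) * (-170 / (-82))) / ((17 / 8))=-762100 / 2091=-364.47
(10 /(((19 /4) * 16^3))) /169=5 /1644032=0.00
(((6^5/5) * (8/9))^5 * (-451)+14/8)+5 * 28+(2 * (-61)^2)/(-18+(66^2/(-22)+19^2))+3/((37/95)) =-30539006367492334814056369/13412500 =-2276906346131767740.10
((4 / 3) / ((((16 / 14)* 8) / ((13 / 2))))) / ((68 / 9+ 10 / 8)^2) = 2457 / 200978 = 0.01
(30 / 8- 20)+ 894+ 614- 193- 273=4103 / 4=1025.75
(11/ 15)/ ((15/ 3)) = 0.15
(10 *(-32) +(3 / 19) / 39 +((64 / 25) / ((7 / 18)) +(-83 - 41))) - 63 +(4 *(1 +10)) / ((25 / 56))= -694804 / 1729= -401.85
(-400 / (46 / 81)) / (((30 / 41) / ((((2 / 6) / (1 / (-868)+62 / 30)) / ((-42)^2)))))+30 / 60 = 3567173 / 8659546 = 0.41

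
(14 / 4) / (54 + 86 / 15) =15 / 256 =0.06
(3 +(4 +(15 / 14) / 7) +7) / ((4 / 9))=12483 / 392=31.84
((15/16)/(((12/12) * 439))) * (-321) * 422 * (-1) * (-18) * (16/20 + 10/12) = -29869371/3512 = -8504.95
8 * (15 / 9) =40 / 3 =13.33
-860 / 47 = -18.30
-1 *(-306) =306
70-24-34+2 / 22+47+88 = 1618 / 11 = 147.09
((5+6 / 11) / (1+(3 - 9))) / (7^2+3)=-61 / 2860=-0.02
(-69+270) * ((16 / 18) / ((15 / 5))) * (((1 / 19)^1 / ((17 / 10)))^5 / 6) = 26800000 / 94924075441761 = 0.00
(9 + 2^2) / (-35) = -13 / 35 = -0.37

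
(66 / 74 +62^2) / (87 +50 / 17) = 2418437 / 56573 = 42.75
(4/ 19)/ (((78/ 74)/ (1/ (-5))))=-148/ 3705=-0.04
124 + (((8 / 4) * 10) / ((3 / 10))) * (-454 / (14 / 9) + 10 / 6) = -1210988 / 63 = -19222.03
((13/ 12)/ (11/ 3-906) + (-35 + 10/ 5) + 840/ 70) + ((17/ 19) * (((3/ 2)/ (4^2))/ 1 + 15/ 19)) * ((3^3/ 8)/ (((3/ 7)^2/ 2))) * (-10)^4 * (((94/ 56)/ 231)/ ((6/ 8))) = 240167635633/ 85995976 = 2792.78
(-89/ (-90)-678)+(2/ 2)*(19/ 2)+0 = -30038/ 45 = -667.51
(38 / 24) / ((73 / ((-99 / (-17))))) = 627 / 4964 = 0.13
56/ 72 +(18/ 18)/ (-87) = 200/ 261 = 0.77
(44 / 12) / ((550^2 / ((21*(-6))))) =-21 / 13750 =-0.00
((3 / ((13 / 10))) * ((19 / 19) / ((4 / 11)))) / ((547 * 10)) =33 / 28444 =0.00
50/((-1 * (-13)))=50/13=3.85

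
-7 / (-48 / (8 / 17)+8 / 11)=77 / 1114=0.07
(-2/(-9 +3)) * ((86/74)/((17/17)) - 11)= -364/111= -3.28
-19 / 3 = -6.33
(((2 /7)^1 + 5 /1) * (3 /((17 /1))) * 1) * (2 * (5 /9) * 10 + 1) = 11.30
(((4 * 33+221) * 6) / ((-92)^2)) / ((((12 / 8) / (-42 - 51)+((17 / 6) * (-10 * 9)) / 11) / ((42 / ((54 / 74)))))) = -31176607 / 50215854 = -0.62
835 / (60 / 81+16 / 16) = 22545 / 47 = 479.68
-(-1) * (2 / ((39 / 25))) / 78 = 25 / 1521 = 0.02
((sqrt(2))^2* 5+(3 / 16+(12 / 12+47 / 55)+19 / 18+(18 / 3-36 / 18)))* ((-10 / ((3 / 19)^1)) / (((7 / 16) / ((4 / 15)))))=-660.02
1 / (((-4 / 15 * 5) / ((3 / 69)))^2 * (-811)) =-9 / 6864304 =-0.00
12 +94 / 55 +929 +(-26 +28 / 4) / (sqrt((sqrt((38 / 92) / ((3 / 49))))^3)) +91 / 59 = -138^(3 / 4) * 19^(1 / 4) * sqrt(7) / 49 +3064096 / 3245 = 939.71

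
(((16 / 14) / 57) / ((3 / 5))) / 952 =5 / 142443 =0.00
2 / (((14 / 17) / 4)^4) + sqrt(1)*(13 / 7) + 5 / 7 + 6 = 2693252 / 2401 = 1121.72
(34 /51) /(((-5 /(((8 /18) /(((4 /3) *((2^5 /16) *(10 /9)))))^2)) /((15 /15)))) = -3 /1000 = -0.00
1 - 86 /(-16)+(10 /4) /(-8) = 6.06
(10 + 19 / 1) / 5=29 / 5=5.80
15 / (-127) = -15 / 127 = -0.12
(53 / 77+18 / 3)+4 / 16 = 2137 / 308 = 6.94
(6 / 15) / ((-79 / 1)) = -2 / 395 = -0.01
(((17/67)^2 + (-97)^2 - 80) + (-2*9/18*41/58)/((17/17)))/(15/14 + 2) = 17001248677/5597783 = 3037.14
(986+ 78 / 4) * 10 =10055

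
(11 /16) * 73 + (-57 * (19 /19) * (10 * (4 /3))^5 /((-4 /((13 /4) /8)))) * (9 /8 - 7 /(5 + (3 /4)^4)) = -824693876477 /1763856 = -467551.70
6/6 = 1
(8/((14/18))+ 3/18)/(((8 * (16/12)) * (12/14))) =439/384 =1.14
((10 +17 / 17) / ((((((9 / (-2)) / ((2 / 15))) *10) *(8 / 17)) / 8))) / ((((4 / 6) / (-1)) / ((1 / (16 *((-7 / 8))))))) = -187 / 3150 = -0.06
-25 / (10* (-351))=0.01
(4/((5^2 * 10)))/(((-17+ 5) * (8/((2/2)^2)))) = -1/6000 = -0.00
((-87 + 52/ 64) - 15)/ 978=-1619/ 15648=-0.10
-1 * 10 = -10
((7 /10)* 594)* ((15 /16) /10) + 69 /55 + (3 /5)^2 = 357243 /8800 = 40.60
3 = 3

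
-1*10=-10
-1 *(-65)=65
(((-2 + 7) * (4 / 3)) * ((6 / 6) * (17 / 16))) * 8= 170 / 3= 56.67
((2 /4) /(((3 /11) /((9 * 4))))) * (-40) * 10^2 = -264000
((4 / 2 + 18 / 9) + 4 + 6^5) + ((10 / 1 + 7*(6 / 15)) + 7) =39019 / 5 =7803.80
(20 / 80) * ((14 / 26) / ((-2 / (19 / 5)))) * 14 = -931 / 260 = -3.58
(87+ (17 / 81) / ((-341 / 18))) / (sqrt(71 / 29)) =266969 *sqrt(2059) / 217899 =55.59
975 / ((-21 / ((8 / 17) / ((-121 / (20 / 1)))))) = 52000 / 14399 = 3.61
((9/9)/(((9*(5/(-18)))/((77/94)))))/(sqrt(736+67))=-0.01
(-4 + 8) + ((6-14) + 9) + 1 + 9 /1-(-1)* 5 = 20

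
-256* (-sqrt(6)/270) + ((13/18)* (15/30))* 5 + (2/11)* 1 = 787/396 + 128* sqrt(6)/135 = 4.31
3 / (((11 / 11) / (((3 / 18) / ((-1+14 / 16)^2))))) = 32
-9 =-9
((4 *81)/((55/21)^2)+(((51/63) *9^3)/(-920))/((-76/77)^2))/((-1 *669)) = -49912653357/716927516800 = -0.07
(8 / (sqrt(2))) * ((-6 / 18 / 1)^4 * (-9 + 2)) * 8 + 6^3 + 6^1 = 222 - 224 * sqrt(2) / 81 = 218.09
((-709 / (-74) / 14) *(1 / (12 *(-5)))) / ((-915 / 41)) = 29069 / 56876400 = 0.00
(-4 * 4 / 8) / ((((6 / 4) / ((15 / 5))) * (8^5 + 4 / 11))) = -11 / 90113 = -0.00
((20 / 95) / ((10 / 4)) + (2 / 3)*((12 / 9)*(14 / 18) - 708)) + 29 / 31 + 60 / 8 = -220791979 / 477090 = -462.79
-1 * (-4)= 4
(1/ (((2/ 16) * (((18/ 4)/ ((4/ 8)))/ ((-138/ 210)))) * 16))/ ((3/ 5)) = -0.06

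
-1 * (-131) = 131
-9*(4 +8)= -108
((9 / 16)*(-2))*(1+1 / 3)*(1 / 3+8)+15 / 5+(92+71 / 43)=7237 / 86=84.15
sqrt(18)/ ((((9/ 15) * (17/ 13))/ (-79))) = -5135 * sqrt(2)/ 17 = -427.18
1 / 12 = 0.08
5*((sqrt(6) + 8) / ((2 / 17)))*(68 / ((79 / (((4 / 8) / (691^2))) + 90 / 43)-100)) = 62135*sqrt(6) / 1622000852 + 124270 / 405500213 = 0.00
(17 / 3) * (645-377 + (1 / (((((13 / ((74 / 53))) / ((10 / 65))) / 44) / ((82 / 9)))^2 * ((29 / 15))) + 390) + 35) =764300445882787 / 188455217301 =4055.61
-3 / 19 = -0.16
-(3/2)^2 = -9/4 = -2.25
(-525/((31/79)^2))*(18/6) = -10228.49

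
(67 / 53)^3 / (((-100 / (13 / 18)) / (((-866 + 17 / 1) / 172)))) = 0.07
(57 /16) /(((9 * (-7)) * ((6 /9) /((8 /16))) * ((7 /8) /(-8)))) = 19 /49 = 0.39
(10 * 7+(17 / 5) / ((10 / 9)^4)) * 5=3611537 / 10000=361.15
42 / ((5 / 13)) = 109.20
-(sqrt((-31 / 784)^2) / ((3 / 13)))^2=-162409 / 5531904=-0.03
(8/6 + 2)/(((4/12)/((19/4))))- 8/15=1409/30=46.97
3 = 3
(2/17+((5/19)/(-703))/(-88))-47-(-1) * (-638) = -13685368403/19982072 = -684.88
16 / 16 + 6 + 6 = 13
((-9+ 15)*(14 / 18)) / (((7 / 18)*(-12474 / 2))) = -4 / 2079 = -0.00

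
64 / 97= 0.66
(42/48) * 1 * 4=7/2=3.50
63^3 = 250047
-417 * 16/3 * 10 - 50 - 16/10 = -111458/5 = -22291.60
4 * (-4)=-16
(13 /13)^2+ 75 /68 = 143 /68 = 2.10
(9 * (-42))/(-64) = 5.91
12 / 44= 3 / 11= 0.27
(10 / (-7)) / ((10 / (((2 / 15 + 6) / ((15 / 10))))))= -184 / 315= -0.58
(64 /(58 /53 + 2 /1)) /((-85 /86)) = -72928 /3485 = -20.93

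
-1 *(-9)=9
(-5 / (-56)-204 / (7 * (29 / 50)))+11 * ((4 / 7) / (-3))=-254573 / 4872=-52.25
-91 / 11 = -8.27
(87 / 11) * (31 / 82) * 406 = 547491 / 451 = 1213.95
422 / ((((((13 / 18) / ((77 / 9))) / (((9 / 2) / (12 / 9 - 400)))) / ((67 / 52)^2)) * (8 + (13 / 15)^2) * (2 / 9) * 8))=-362509082775 / 60203846144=-6.02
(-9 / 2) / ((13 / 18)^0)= -9 / 2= -4.50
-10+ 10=0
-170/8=-85/4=-21.25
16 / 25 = 0.64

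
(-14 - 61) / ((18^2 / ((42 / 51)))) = -175 / 918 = -0.19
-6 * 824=-4944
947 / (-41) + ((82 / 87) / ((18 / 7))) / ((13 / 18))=-22.59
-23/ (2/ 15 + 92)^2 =-5175/ 1909924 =-0.00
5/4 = 1.25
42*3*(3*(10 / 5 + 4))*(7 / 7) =2268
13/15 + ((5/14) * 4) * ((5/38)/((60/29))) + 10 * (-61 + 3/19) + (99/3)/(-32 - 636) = -67467349/111055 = -607.51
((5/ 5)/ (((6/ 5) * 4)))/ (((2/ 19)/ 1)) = 95/ 48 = 1.98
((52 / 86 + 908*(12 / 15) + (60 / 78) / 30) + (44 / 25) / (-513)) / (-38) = -19.13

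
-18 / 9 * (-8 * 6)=96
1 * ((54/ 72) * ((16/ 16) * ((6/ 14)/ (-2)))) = -9/ 56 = -0.16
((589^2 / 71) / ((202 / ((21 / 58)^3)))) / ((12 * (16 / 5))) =5354725635 / 179090963456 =0.03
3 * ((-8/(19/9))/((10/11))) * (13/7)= -15444/665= -23.22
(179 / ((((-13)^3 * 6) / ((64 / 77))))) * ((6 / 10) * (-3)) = 17184 / 845845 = 0.02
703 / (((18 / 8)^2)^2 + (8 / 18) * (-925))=-1619712 / 888151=-1.82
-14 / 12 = -7 / 6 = -1.17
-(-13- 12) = 25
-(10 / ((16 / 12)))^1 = -15 / 2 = -7.50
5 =5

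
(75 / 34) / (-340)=-15 / 2312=-0.01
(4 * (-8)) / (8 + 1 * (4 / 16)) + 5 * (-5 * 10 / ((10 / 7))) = -5903 / 33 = -178.88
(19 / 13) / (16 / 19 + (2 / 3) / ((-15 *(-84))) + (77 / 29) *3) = 19786410 / 119245373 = 0.17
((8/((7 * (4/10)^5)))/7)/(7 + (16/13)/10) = 203125/90748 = 2.24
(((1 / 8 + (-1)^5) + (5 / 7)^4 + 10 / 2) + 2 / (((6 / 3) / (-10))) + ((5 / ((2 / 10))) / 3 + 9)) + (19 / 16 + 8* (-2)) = -356561 / 115248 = -3.09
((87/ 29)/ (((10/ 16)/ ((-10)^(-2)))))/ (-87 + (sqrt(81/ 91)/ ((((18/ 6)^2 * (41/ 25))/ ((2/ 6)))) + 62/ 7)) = -2259228699/ 3677970257375 - 2583 * sqrt(91)/ 147118810295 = -0.00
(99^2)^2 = 96059601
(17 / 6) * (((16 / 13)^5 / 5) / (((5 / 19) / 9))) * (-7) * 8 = -28449964032 / 9282325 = -3064.96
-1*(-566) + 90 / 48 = 4543 / 8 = 567.88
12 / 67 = 0.18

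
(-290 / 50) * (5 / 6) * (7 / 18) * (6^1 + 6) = -203 / 9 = -22.56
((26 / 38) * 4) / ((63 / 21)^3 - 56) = -52 / 551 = -0.09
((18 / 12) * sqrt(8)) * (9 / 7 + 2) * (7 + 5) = 828 * sqrt(2) / 7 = 167.28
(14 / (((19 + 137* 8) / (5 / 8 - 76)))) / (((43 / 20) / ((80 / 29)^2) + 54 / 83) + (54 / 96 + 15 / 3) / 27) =-60539270400 / 72867766109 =-0.83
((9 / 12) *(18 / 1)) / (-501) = -9 / 334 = -0.03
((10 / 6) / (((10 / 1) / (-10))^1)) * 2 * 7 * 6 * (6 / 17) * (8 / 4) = -1680 / 17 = -98.82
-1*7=-7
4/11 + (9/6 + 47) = 1075/22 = 48.86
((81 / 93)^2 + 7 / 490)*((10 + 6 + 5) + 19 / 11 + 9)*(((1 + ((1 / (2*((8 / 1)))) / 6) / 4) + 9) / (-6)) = -69694403419 / 1704890880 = -40.88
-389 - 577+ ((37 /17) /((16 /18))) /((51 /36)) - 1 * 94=-611681 /578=-1058.27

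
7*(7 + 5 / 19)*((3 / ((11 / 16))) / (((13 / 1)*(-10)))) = -23184 / 13585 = -1.71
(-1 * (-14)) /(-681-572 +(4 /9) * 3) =-42 /3755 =-0.01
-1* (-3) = 3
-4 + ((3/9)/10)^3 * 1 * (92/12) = -323977/81000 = -4.00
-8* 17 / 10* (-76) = 5168 / 5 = 1033.60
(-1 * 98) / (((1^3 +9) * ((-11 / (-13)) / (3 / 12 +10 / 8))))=-17.37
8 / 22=4 / 11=0.36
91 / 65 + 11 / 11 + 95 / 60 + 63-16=3059 / 60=50.98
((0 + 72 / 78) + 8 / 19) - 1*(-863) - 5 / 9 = 1920202 / 2223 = 863.79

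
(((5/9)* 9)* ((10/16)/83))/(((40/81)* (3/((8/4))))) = 135/2656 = 0.05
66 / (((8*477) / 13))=143 / 636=0.22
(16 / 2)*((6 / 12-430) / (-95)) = 3436 / 95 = 36.17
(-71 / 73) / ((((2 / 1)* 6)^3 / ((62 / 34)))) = -2201 / 2144448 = -0.00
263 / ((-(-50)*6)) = 263 / 300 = 0.88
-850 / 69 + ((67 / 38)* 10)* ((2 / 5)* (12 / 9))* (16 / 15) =-45002 / 19665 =-2.29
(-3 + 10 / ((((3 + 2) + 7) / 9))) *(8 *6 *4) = 864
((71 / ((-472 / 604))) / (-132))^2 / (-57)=-114939841 / 13828871232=-0.01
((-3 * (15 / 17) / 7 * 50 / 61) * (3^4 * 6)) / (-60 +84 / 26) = 789750 / 297619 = 2.65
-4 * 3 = -12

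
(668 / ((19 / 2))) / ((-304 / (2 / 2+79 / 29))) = -9018 / 10469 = -0.86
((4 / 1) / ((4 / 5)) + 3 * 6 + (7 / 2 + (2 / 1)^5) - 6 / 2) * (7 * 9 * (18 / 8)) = 7867.12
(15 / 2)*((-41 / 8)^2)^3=71251563615 / 524288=135901.57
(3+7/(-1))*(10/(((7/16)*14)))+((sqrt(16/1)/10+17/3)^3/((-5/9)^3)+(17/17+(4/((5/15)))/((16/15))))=-3970382107/3062500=-1296.45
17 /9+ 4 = 53 /9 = 5.89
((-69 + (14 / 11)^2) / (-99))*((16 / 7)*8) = 1043584 / 83853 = 12.45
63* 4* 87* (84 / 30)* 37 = 2271326.40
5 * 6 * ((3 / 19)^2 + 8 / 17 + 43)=8007960 / 6137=1304.87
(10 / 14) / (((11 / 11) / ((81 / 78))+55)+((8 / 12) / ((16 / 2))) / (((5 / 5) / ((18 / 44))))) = 11880 / 931343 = 0.01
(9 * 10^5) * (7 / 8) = 787500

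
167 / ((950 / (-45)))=-1503 / 190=-7.91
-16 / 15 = -1.07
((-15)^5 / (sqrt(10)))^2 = 115330078125 / 2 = 57665039062.50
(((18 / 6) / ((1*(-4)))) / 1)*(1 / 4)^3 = -3 / 256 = -0.01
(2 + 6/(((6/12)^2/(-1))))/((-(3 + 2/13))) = 286/41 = 6.98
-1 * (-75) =75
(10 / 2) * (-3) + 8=-7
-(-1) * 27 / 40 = 27 / 40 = 0.68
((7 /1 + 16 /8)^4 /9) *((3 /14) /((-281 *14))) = -2187 /55076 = -0.04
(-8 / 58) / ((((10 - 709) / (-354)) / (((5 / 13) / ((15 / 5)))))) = -2360 / 263523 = -0.01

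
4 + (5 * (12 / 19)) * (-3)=-104 / 19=-5.47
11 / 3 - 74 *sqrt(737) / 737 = 11 / 3 - 74 *sqrt(737) / 737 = 0.94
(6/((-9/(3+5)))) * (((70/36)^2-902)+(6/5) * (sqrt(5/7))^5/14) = 1164092/243-80 * sqrt(35)/2401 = 4790.30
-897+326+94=-477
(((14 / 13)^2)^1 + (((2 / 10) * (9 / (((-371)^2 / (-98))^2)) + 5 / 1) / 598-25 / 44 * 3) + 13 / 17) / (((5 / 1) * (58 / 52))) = 26185863302897 / 639711673021850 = 0.04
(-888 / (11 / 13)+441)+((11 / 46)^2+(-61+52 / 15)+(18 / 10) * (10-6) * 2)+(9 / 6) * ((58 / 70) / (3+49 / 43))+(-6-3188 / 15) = -47296497982 / 54378555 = -869.76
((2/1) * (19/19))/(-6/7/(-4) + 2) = 28/31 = 0.90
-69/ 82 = -0.84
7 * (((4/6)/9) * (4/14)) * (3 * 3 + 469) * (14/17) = 26768/459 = 58.32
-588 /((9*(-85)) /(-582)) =-38024 /85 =-447.34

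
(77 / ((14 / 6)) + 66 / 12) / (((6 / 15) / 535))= 205975 / 4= 51493.75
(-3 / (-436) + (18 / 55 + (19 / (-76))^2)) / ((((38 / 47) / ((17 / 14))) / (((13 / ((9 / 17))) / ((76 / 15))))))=2.89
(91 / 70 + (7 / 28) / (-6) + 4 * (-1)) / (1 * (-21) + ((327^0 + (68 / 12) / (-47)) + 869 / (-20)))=15463 / 358538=0.04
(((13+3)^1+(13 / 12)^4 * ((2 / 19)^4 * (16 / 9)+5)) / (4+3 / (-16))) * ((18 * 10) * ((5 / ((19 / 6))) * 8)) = 55663814612500 / 4078135053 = 13649.33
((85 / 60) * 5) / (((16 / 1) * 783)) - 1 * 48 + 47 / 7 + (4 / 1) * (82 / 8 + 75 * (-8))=-2400.29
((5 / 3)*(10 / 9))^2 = 2500 / 729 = 3.43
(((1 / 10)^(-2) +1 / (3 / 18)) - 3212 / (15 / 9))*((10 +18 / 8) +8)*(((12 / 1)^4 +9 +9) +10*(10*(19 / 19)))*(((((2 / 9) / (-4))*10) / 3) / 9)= 47474131 / 3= 15824710.33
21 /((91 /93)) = 279 /13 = 21.46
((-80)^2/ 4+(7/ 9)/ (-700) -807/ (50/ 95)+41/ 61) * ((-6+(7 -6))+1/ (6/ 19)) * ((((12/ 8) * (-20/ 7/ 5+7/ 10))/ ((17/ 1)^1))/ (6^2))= -40685359/ 1045296000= -0.04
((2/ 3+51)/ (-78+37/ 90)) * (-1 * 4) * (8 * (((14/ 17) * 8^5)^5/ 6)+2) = 50822366657695369557642.68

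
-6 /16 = -3 /8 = -0.38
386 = 386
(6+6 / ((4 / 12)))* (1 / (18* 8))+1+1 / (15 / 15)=13 / 6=2.17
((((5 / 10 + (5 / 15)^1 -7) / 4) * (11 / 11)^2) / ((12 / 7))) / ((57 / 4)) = -259 / 4104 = -0.06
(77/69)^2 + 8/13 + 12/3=362737/61893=5.86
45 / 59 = 0.76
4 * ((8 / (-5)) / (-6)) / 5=0.21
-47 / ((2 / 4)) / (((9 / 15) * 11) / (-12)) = 1880 / 11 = 170.91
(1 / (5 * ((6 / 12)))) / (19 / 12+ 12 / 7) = 168 / 1385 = 0.12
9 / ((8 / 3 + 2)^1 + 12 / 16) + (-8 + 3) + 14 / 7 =-87 / 65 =-1.34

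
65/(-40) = -13/8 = -1.62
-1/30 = -0.03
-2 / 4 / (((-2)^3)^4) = -1 / 8192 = -0.00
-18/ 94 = -9/ 47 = -0.19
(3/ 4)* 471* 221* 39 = 12178647/ 4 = 3044661.75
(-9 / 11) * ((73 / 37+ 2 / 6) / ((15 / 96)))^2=-67108864 / 376475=-178.26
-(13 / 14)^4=-28561 / 38416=-0.74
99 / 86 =1.15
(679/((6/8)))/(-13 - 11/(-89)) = -120862/1719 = -70.31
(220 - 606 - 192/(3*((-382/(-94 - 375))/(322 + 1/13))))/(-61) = 63796934/151463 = 421.20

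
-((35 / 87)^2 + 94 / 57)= -1.81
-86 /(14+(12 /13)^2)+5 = -992 /1255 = -0.79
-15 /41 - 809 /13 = -33364 /533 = -62.60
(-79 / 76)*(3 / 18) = -79 / 456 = -0.17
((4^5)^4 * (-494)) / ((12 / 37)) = -5024218383122432 / 3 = -1674739461040810.67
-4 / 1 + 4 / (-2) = -6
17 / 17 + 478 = 479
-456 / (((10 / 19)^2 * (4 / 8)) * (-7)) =82308 / 175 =470.33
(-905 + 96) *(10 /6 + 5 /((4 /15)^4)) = -615369895 /768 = -801262.88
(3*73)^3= 10503459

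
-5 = -5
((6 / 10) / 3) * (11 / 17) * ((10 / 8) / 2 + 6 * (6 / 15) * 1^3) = 1331 / 3400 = 0.39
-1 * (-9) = 9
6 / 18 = 1 / 3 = 0.33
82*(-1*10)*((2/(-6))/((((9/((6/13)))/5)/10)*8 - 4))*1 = -10250/33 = -310.61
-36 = -36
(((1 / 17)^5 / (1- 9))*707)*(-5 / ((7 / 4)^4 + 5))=113120 / 5226493617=0.00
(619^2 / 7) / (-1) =-383161 / 7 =-54737.29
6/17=0.35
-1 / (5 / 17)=-17 / 5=-3.40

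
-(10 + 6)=-16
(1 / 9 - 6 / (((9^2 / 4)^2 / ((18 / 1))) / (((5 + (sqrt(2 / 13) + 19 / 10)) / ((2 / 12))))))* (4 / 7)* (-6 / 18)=512* sqrt(26) / 22113 + 5828 / 2835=2.17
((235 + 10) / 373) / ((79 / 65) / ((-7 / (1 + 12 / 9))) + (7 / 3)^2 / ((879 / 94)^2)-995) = -110738771325 / 167808963782836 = -0.00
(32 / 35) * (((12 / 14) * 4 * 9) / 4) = 1728 / 245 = 7.05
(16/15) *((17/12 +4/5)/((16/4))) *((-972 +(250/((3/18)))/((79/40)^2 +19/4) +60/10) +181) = -225173921/622845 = -361.52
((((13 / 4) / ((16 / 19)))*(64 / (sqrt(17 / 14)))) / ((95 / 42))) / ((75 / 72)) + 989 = 13104*sqrt(238) / 2125 + 989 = 1084.13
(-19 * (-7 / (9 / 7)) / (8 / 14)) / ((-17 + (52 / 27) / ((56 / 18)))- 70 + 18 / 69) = -1049237 / 499152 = -2.10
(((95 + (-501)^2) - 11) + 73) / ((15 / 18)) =1506948 / 5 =301389.60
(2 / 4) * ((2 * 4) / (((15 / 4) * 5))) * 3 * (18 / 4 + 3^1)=4.80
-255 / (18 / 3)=-85 / 2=-42.50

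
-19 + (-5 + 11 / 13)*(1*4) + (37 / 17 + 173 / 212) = -1528447 / 46852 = -32.62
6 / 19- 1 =-13 / 19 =-0.68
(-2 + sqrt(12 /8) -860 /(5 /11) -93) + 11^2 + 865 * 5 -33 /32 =sqrt(6) /2 + 78655 /32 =2459.19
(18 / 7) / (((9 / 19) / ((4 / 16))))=19 / 14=1.36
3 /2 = 1.50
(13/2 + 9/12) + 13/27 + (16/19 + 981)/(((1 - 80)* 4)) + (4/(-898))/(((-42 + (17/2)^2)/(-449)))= 46002257/9807534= 4.69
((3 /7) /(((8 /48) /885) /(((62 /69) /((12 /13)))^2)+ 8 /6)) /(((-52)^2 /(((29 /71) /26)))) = 73992195 /39628401047872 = 0.00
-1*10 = -10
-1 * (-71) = 71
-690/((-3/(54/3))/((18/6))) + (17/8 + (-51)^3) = -961831/8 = -120228.88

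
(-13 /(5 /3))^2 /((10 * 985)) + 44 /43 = 10900403 /10588750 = 1.03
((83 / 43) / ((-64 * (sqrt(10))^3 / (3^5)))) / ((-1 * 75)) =6723 * sqrt(10) / 6880000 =0.00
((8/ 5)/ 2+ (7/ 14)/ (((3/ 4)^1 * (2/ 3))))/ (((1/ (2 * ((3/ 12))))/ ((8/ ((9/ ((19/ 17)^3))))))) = 1.12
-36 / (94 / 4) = -72 / 47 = -1.53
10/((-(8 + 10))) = -5/9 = -0.56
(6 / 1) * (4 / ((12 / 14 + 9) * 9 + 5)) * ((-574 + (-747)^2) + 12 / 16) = 46824603 / 328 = 142757.94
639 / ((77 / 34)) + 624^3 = 18708759774 / 77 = 242970906.16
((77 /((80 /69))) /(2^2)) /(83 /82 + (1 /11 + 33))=2396163 /4921760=0.49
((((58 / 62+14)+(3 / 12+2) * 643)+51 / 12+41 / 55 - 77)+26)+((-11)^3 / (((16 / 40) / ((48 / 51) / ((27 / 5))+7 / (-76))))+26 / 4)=1148.70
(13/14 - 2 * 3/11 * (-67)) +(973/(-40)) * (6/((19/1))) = 871727/29260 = 29.79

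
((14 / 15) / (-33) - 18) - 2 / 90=-1787 / 99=-18.05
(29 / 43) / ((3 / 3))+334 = 14391 / 43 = 334.67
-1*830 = -830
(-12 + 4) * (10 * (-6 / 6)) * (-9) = -720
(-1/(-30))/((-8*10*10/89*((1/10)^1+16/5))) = -89/79200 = -0.00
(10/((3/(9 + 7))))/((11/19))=3040/33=92.12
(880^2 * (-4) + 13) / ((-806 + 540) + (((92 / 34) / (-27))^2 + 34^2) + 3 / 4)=-2610410906988 / 750664867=-3477.47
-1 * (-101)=101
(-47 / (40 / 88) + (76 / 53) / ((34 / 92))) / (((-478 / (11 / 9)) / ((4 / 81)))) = 9863414 / 784910655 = 0.01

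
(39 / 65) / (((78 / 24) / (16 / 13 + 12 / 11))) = 0.43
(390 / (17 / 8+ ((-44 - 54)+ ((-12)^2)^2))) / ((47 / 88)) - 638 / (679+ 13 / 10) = -0.90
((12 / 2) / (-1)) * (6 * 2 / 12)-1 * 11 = -17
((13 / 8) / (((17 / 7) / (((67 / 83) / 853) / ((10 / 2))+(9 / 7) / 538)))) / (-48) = -44697601 / 1243253095680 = -0.00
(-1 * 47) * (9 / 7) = -423 / 7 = -60.43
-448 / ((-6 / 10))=2240 / 3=746.67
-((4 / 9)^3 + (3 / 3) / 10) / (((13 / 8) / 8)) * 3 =-43808 / 15795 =-2.77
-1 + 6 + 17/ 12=77/ 12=6.42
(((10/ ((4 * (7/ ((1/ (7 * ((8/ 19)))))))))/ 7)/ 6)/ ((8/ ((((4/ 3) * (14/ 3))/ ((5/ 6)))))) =19/ 7056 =0.00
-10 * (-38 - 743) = 7810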